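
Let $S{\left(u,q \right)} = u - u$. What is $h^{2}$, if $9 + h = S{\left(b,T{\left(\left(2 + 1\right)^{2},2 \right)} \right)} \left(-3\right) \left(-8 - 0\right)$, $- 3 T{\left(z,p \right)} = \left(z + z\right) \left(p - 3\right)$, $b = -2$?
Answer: $81$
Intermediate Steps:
$T{\left(z,p \right)} = - \frac{2 z \left(-3 + p\right)}{3}$ ($T{\left(z,p \right)} = - \frac{\left(z + z\right) \left(p - 3\right)}{3} = - \frac{2 z \left(-3 + p\right)}{3}$)
$S{\left(u,q \right)} = 0$
$h = -9$ ($h = -9 + 0 \left(-3\right) \left(-8 - 0\right) = -9 + 0 \left(-8 + 0\right) = -9 + 0 \left(-8\right) = -9 + 0 = -9$)
$h^{2} = \left(-9\right)^{2} = 81$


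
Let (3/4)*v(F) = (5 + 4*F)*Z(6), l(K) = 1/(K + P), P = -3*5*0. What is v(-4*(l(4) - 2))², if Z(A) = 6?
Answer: 69696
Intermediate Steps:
P = 0 (P = -15*0 = 0)
l(K) = 1/K (l(K) = 1/(K + 0) = 1/K)
v(F) = 40 + 32*F (v(F) = 4*((5 + 4*F)*6)/3 = 4*(30 + 24*F)/3 = 40 + 32*F)
v(-4*(l(4) - 2))² = (40 + 32*(-4*(1/4 - 2)))² = (40 + 32*(-4*(¼ - 2)))² = (40 + 32*(-4*(-7/4)))² = (40 + 32*7)² = (40 + 224)² = 264² = 69696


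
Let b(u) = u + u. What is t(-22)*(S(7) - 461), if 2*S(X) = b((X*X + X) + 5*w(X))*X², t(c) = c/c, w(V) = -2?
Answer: 1793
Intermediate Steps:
b(u) = 2*u
t(c) = 1
S(X) = X²*(-20 + 2*X + 2*X²)/2 (S(X) = ((2*((X*X + X) + 5*(-2)))*X²)/2 = ((2*((X² + X) - 10))*X²)/2 = ((2*((X + X²) - 10))*X²)/2 = ((2*(-10 + X + X²))*X²)/2 = ((-20 + 2*X + 2*X²)*X²)/2 = (X²*(-20 + 2*X + 2*X²))/2 = X²*(-20 + 2*X + 2*X²)/2)
t(-22)*(S(7) - 461) = 1*(7²*(-10 + 7 + 7²) - 461) = 1*(49*(-10 + 7 + 49) - 461) = 1*(49*46 - 461) = 1*(2254 - 461) = 1*1793 = 1793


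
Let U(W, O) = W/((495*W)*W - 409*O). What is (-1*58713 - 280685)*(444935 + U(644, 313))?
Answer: -30982173496069038702/205166303 ≈ -1.5101e+11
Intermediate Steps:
U(W, O) = W/(-409*O + 495*W²) (U(W, O) = W/(495*W² - 409*O) = W/(-409*O + 495*W²))
(-1*58713 - 280685)*(444935 + U(644, 313)) = (-1*58713 - 280685)*(444935 - 1*644/(-495*644² + 409*313)) = (-58713 - 280685)*(444935 - 1*644/(-495*414736 + 128017)) = -339398*(444935 - 1*644/(-205294320 + 128017)) = -339398*(444935 - 1*644/(-205166303)) = -339398*(444935 - 1*644*(-1/205166303)) = -339398*(444935 + 644/205166303) = -339398*91285669025949/205166303 = -30982173496069038702/205166303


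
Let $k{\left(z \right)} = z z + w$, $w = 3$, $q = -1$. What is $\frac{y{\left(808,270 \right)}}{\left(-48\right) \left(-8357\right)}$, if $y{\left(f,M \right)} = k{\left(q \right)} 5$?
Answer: $\frac{5}{100284} \approx 4.9858 \cdot 10^{-5}$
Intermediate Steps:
$k{\left(z \right)} = 3 + z^{2}$ ($k{\left(z \right)} = z z + 3 = z^{2} + 3 = 3 + z^{2}$)
$y{\left(f,M \right)} = 20$ ($y{\left(f,M \right)} = \left(3 + \left(-1\right)^{2}\right) 5 = \left(3 + 1\right) 5 = 4 \cdot 5 = 20$)
$\frac{y{\left(808,270 \right)}}{\left(-48\right) \left(-8357\right)} = \frac{20}{\left(-48\right) \left(-8357\right)} = \frac{20}{401136} = 20 \cdot \frac{1}{401136} = \frac{5}{100284}$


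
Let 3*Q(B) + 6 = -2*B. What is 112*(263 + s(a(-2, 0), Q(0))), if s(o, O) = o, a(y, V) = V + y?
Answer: 29232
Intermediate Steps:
Q(B) = -2 - 2*B/3 (Q(B) = -2 + (-2*B)/3 = -2 - 2*B/3)
112*(263 + s(a(-2, 0), Q(0))) = 112*(263 + (0 - 2)) = 112*(263 - 2) = 112*261 = 29232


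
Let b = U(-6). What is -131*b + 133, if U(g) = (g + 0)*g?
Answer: -4583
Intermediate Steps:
U(g) = g² (U(g) = g*g = g²)
b = 36 (b = (-6)² = 36)
-131*b + 133 = -131*36 + 133 = -4716 + 133 = -4583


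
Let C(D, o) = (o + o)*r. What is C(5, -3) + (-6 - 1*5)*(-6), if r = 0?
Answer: 66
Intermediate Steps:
C(D, o) = 0 (C(D, o) = (o + o)*0 = (2*o)*0 = 0)
C(5, -3) + (-6 - 1*5)*(-6) = 0 + (-6 - 1*5)*(-6) = 0 + (-6 - 5)*(-6) = 0 - 11*(-6) = 0 + 66 = 66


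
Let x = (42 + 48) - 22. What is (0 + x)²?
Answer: 4624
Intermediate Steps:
x = 68 (x = 90 - 22 = 68)
(0 + x)² = (0 + 68)² = 68² = 4624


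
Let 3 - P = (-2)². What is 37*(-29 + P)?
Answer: -1110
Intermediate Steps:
P = -1 (P = 3 - 1*(-2)² = 3 - 1*4 = 3 - 4 = -1)
37*(-29 + P) = 37*(-29 - 1) = 37*(-30) = -1110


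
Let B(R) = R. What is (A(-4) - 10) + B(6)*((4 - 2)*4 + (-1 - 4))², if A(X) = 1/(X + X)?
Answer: 351/8 ≈ 43.875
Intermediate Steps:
A(X) = 1/(2*X)
(A(-4) - 10) + B(6)*((4 - 2)*4 + (-1 - 4))² = ((½)/(-4) - 10) + 6*((4 - 2)*4 + (-1 - 4))² = ((½)*(-¼) - 10) + 6*(2*4 - 5)² = (-⅛ - 10) + 6*(8 - 5)² = -81/8 + 6*3² = -81/8 + 6*9 = -81/8 + 54 = 351/8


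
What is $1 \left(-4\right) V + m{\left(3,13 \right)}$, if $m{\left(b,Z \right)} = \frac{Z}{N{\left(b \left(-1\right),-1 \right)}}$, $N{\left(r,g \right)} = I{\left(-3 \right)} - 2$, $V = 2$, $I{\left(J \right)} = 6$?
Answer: $- \frac{19}{4} \approx -4.75$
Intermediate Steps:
$N{\left(r,g \right)} = 4$ ($N{\left(r,g \right)} = 6 - 2 = 4$)
$m{\left(b,Z \right)} = \frac{Z}{4}$
$1 \left(-4\right) V + m{\left(3,13 \right)} = 1 \left(-4\right) 2 + \frac{1}{4} \cdot 13 = \left(-4\right) 2 + \frac{13}{4} = -8 + \frac{13}{4} = - \frac{19}{4}$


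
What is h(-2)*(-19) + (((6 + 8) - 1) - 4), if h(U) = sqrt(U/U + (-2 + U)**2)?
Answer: 9 - 19*sqrt(17) ≈ -69.339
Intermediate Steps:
h(U) = sqrt(1 + (-2 + U)**2)
h(-2)*(-19) + (((6 + 8) - 1) - 4) = sqrt(1 + (-2 - 2)**2)*(-19) + (((6 + 8) - 1) - 4) = sqrt(1 + (-4)**2)*(-19) + ((14 - 1) - 4) = sqrt(1 + 16)*(-19) + (13 - 4) = sqrt(17)*(-19) + 9 = -19*sqrt(17) + 9 = 9 - 19*sqrt(17)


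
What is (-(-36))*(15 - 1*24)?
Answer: -324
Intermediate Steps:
(-(-36))*(15 - 1*24) = (-18*(-2))*(15 - 24) = 36*(-9) = -324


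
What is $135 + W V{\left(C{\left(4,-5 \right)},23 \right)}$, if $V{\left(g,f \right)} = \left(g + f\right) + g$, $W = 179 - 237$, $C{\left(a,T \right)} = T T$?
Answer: $-4099$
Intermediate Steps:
$C{\left(a,T \right)} = T^{2}$
$W = -58$
$V{\left(g,f \right)} = f + 2 g$ ($V{\left(g,f \right)} = \left(f + g\right) + g = f + 2 g$)
$135 + W V{\left(C{\left(4,-5 \right)},23 \right)} = 135 - 58 \left(23 + 2 \left(-5\right)^{2}\right) = 135 - 58 \left(23 + 2 \cdot 25\right) = 135 - 58 \left(23 + 50\right) = 135 - 4234 = -4099$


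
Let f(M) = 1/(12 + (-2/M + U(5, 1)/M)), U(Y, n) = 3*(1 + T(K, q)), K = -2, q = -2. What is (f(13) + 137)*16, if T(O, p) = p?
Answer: 331200/151 ≈ 2193.4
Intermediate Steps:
U(Y, n) = -3 (U(Y, n) = 3*(1 - 2) = 3*(-1) = -3)
f(M) = 1/(12 - 5/M) (f(M) = 1/(12 + (-2/M - 3/M)) = 1/(12 - 5/M))
(f(13) + 137)*16 = (13/(-5 + 12*13) + 137)*16 = (13/(-5 + 156) + 137)*16 = (13/151 + 137)*16 = (20700/151)*16 = 331200/151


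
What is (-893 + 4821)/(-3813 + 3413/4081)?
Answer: -2003771/1944680 ≈ -1.0304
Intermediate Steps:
(-893 + 4821)/(-3813 + 3413/4081) = 3928/(-3813 + 3413*(1/4081)) = 3928/(-3813 + 3413/4081) = 3928/(-15557440/4081) = 3928*(-4081/15557440) = -2003771/1944680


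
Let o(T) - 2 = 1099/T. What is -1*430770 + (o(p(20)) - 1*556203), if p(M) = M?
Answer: -19738321/20 ≈ -9.8692e+5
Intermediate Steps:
o(T) = 2 + 1099/T
-1*430770 + (o(p(20)) - 1*556203) = -1*430770 + ((2 + 1099/20) - 1*556203) = -430770 + ((2 + 1099*(1/20)) - 556203) = -430770 + ((2 + 1099/20) - 556203) = -430770 + (1139/20 - 556203) = -430770 - 11122921/20 = -19738321/20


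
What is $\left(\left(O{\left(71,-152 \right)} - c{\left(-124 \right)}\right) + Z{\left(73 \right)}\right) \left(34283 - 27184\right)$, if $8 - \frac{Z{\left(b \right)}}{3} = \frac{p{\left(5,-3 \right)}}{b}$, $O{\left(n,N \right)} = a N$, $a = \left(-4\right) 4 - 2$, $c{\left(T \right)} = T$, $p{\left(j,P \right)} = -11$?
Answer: $\frac{1494800935}{73} \approx 2.0477 \cdot 10^{7}$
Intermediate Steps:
$a = -18$ ($a = -16 - 2 = -18$)
$O{\left(n,N \right)} = - 18 N$
$Z{\left(b \right)} = 24 + \frac{33}{b}$ ($Z{\left(b \right)} = 24 - 3 \left(- \frac{11}{b}\right) = 24 + \frac{33}{b}$)
$\left(\left(O{\left(71,-152 \right)} - c{\left(-124 \right)}\right) + Z{\left(73 \right)}\right) \left(34283 - 27184\right) = \left(\left(\left(-18\right) \left(-152\right) - -124\right) + \left(24 + \frac{33}{73}\right)\right) \left(34283 - 27184\right) = \left(\left(2736 + 124\right) + \left(24 + 33 \cdot \frac{1}{73}\right)\right) 7099 = \left(2860 + \left(24 + \frac{33}{73}\right)\right) 7099 = \left(2860 + \frac{1785}{73}\right) 7099 = \frac{210565}{73} \cdot 7099 = \frac{1494800935}{73}$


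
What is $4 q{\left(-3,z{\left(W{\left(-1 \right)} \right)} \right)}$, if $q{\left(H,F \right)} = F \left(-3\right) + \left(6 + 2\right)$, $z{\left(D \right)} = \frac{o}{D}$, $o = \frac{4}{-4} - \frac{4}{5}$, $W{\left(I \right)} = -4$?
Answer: $\frac{133}{5} \approx 26.6$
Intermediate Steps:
$o = - \frac{9}{5}$ ($o = 4 \left(- \frac{1}{4}\right) - \frac{4}{5} = -1 - \frac{4}{5} = - \frac{9}{5} \approx -1.8$)
$z{\left(D \right)} = - \frac{9}{5 D}$
$q{\left(H,F \right)} = 8 - 3 F$ ($q{\left(H,F \right)} = - 3 F + 8 = 8 - 3 F$)
$4 q{\left(-3,z{\left(W{\left(-1 \right)} \right)} \right)} = 4 \left(8 - 3 \left(- \frac{9}{5 \left(-4\right)}\right)\right) = 4 \left(8 - 3 \left(\left(- \frac{9}{5}\right) \left(- \frac{1}{4}\right)\right)\right) = 4 \left(8 - \frac{27}{20}\right) = 4 \cdot \frac{133}{20} = \frac{133}{5}$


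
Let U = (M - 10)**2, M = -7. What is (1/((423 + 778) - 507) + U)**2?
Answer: 40227121489/481636 ≈ 83522.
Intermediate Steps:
U = 289 (U = (-7 - 10)**2 = (-17)**2 = 289)
(1/((423 + 778) - 507) + U)**2 = (1/((423 + 778) - 507) + 289)**2 = (1/(1201 - 507) + 289)**2 = (1/694 + 289)**2 = (200567/694)**2 = 40227121489/481636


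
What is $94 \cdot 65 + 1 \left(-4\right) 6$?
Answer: $6086$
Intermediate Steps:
$94 \cdot 65 + 1 \left(-4\right) 6 = 6110 - 24 = 6086$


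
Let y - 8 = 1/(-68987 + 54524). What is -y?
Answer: -115703/14463 ≈ -7.9999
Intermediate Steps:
y = 115703/14463 (y = 8 + 1/(-68987 + 54524) = 8 + 1/(-14463) = 8 - 1/14463 = 115703/14463 ≈ 7.9999)
-y = -1*115703/14463 = -115703/14463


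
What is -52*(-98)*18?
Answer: 91728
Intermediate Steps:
-52*(-98)*18 = 5096*18 = 91728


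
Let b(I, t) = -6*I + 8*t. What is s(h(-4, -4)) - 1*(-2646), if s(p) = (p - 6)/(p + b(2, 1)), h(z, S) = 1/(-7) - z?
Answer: 2661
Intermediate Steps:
h(z, S) = -⅐ - z
s(p) = (-6 + p)/(-4 + p) (s(p) = (p - 6)/(p + (-6*2 + 8*1)) = (-6 + p)/(p + (-12 + 8)) = (-6 + p)/(p - 4) = (-6 + p)/(-4 + p))
s(h(-4, -4)) - 1*(-2646) = (-6 + (-⅐ - 1*(-4)))/(-4 + (-⅐ - 1*(-4))) - 1*(-2646) = (-6 + (-⅐ + 4))/(-4 + (-⅐ + 4)) + 2646 = (-6 + 27/7)/(-4 + 27/7) + 2646 = -15/7/(-⅐) + 2646 = -7*(-15/7) + 2646 = 15 + 2646 = 2661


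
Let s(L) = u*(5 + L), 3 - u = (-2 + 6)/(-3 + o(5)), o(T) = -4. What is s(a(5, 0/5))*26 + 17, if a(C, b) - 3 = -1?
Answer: 667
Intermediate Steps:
a(C, b) = 2 (a(C, b) = 3 - 1 = 2)
u = 25/7 (u = 3 - (-2 + 6)/(-3 - 4) = 3 - 4/(-7) = 3 - 4*(-1)/7 = 3 - 1*(-4/7) = 3 + 4/7 = 25/7 ≈ 3.5714)
s(L) = 125/7 + 25*L/7 (s(L) = 25*(5 + L)/7 = 125/7 + 25*L/7)
s(a(5, 0/5))*26 + 17 = (125/7 + (25/7)*2)*26 + 17 = (125/7 + 50/7)*26 + 17 = 25*26 + 17 = 650 + 17 = 667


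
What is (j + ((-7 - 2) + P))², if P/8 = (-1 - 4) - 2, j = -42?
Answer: 11449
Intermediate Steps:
P = -56 (P = 8*((-1 - 4) - 2) = 8*(-5 - 2) = 8*(-7) = -56)
(j + ((-7 - 2) + P))² = (-42 + ((-7 - 2) - 56))² = (-42 + (-9 - 56))² = (-42 - 65)² = (-107)² = 11449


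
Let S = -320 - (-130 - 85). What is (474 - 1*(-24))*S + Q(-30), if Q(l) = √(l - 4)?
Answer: -52290 + I*√34 ≈ -52290.0 + 5.831*I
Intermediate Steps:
Q(l) = √(-4 + l)
S = -105 (S = -320 - 1*(-215) = -320 + 215 = -105)
(474 - 1*(-24))*S + Q(-30) = (474 - 1*(-24))*(-105) + √(-4 - 30) = (474 + 24)*(-105) + √(-34) = 498*(-105) + I*√34 = -52290 + I*√34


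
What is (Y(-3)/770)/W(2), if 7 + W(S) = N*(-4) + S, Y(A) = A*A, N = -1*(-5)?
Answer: -9/19250 ≈ -0.00046753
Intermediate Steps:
N = 5
Y(A) = A²
W(S) = -27 + S (W(S) = -7 + (5*(-4) + S) = -7 + (-20 + S) = -27 + S)
(Y(-3)/770)/W(2) = ((-3)²/770)/(-27 + 2) = (9*(1/770))/(-25) = (9/770)*(-1/25) = -9/19250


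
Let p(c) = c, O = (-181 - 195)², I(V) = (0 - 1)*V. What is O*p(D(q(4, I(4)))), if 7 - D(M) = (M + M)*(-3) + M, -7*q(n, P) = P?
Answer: 9754944/7 ≈ 1.3936e+6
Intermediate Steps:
I(V) = -V
q(n, P) = -P/7
D(M) = 7 + 5*M (D(M) = 7 - ((M + M)*(-3) + M) = 7 - ((2*M)*(-3) + M) = 7 - (-6*M + M) = 7 - (-5)*M = 7 + 5*M)
O = 141376 (O = (-376)² = 141376)
O*p(D(q(4, I(4)))) = 141376*(7 + 5*(-(-1)*4/7)) = 141376*(7 + 5*(-⅐*(-4))) = 141376*(7 + 5*(4/7)) = 141376*(7 + 20/7) = 141376*(69/7) = 9754944/7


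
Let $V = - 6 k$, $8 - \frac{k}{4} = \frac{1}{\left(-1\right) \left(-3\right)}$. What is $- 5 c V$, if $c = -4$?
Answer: $-3680$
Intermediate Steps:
$k = \frac{92}{3}$ ($k = 32 - \frac{4}{\left(-1\right) \left(-3\right)} = 32 - \frac{4}{3} = \frac{92}{3} \approx 30.667$)
$V = -184$ ($V = \left(-6\right) \frac{92}{3} = -184$)
$- 5 c V = \left(-5\right) \left(-4\right) \left(-184\right) = 20 \left(-184\right) = -3680$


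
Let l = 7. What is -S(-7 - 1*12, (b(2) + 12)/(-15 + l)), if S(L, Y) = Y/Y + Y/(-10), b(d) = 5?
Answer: -97/80 ≈ -1.2125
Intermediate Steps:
S(L, Y) = 1 - Y/10 (S(L, Y) = 1 + Y*(-⅒) = 1 - Y/10)
-S(-7 - 1*12, (b(2) + 12)/(-15 + l)) = -(1 - (5 + 12)/(10*(-15 + 7))) = -(1 - 17/(10*(-8))) = -(1 - 17*(-1)/(10*8)) = -(1 - ⅒*(-17/8)) = -(1 + 17/80) = -1*97/80 = -97/80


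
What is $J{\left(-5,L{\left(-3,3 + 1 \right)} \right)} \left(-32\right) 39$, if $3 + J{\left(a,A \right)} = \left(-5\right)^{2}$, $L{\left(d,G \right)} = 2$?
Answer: $-27456$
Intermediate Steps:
$J{\left(a,A \right)} = 22$ ($J{\left(a,A \right)} = -3 + \left(-5\right)^{2} = -3 + 25 = 22$)
$J{\left(-5,L{\left(-3,3 + 1 \right)} \right)} \left(-32\right) 39 = 22 \left(-32\right) 39 = \left(-704\right) 39 = -27456$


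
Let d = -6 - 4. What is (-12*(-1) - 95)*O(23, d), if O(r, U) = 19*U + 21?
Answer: 14027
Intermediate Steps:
d = -10
O(r, U) = 21 + 19*U
(-12*(-1) - 95)*O(23, d) = (-12*(-1) - 95)*(21 + 19*(-10)) = (12 - 95)*(21 - 190) = -83*(-169) = 14027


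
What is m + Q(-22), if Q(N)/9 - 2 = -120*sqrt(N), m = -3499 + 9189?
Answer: 5708 - 1080*I*sqrt(22) ≈ 5708.0 - 5065.6*I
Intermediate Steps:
m = 5690
Q(N) = 18 - 1080*sqrt(N) (Q(N) = 18 + 9*(-120*sqrt(N)) = 18 - 1080*sqrt(N))
m + Q(-22) = 5690 + (18 - 1080*I*sqrt(22)) = 5708 - 1080*I*sqrt(22)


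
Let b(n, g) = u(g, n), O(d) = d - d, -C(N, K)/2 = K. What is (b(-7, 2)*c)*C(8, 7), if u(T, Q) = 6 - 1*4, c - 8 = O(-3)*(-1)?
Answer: -224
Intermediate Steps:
C(N, K) = -2*K
O(d) = 0
c = 8 (c = 8 + 0*(-1) = 8 + 0 = 8)
u(T, Q) = 2 (u(T, Q) = 6 - 4 = 2)
b(n, g) = 2
(b(-7, 2)*c)*C(8, 7) = (2*8)*(-2*7) = 16*(-14) = -224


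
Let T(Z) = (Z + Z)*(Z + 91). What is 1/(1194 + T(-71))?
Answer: -1/1646 ≈ -0.00060753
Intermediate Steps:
T(Z) = 2*Z*(91 + Z) (T(Z) = (2*Z)*(91 + Z) = 2*Z*(91 + Z))
1/(1194 + T(-71)) = 1/(1194 + 2*(-71)*(91 - 71)) = 1/(1194 + 2*(-71)*20) = 1/(1194 - 2840) = 1/(-1646) = -1/1646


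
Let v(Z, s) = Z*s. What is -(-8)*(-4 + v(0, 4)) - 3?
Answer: -35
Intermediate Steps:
-(-8)*(-4 + v(0, 4)) - 3 = -(-8)*(-4 + 0*4) - 3 = -(-8)*(-4 + 0) - 3 = -(-8)*(-4) - 3 = -8*4 - 3 = -32 - 3 = -35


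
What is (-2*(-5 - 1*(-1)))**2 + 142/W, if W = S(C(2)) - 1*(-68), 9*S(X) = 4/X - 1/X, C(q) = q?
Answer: 27028/409 ≈ 66.083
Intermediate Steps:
S(X) = 1/(3*X) (S(X) = (4/X - 1/X)/9 = (3/X)/9 = 1/(3*X))
W = 409/6 (W = (1/3)/2 - 1*(-68) = (1/3)*(1/2) + 68 = 1/6 + 68 = 409/6 ≈ 68.167)
(-2*(-5 - 1*(-1)))**2 + 142/W = (-2*(-5 - 1*(-1)))**2 + 142/(409/6) = (-2*(-5 + 1))**2 + 142*(6/409) = (-2*(-4))**2 + 852/409 = 8**2 + 852/409 = 64 + 852/409 = 27028/409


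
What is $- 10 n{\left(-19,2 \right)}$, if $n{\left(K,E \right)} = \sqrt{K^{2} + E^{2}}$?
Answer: $- 10 \sqrt{365} \approx -191.05$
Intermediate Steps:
$n{\left(K,E \right)} = \sqrt{E^{2} + K^{2}}$
$- 10 n{\left(-19,2 \right)} = - 10 \sqrt{2^{2} + \left(-19\right)^{2}} = - 10 \sqrt{4 + 361} = - 10 \sqrt{365}$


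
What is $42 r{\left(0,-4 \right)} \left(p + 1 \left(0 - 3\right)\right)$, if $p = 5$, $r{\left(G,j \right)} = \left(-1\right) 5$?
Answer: $-420$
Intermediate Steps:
$r{\left(G,j \right)} = -5$
$42 r{\left(0,-4 \right)} \left(p + 1 \left(0 - 3\right)\right) = 42 \left(-5\right) \left(5 + 1 \left(0 - 3\right)\right) = - 210 \left(5 + 1 \left(-3\right)\right) = - 210 \left(5 - 3\right) = \left(-210\right) 2 = -420$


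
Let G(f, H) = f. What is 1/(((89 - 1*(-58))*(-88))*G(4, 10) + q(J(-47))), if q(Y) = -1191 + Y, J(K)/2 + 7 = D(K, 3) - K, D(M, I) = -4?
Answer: -1/52863 ≈ -1.8917e-5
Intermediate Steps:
J(K) = -22 - 2*K (J(K) = -14 + 2*(-4 - K) = -14 + (-8 - 2*K) = -22 - 2*K)
1/(((89 - 1*(-58))*(-88))*G(4, 10) + q(J(-47))) = 1/(((89 - 1*(-58))*(-88))*4 + (-1191 + (-22 - 2*(-47)))) = 1/(((89 + 58)*(-88))*4 + (-1191 + (-22 + 94))) = 1/((147*(-88))*4 + (-1191 + 72)) = 1/(-12936*4 - 1119) = 1/(-51744 - 1119) = 1/(-52863) = -1/52863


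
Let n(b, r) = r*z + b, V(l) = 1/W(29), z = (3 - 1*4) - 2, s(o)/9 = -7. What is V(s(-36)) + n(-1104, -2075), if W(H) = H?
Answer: 148510/29 ≈ 5121.0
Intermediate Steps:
s(o) = -63 (s(o) = 9*(-7) = -63)
z = -3 (z = (3 - 4) - 2 = -1 - 2 = -3)
V(l) = 1/29
n(b, r) = b - 3*r (n(b, r) = r*(-3) + b = -3*r + b = b - 3*r)
V(s(-36)) + n(-1104, -2075) = 1/29 + (-1104 - 3*(-2075)) = 1/29 + (-1104 + 6225) = 1/29 + 5121 = 148510/29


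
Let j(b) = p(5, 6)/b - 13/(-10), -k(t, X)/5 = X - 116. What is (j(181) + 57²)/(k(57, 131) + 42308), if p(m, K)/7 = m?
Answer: 5883393/76441730 ≈ 0.076966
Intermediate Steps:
p(m, K) = 7*m
k(t, X) = 580 - 5*X (k(t, X) = -5*(X - 116) = -5*(-116 + X) = 580 - 5*X)
j(b) = 13/10 + 35/b (j(b) = (7*5)/b - 13/(-10) = 35/b - 13*(-⅒) = 35/b + 13/10 = 13/10 + 35/b)
(j(181) + 57²)/(k(57, 131) + 42308) = ((13/10 + 35/181) + 57²)/((580 - 5*131) + 42308) = ((13/10 + 35*(1/181)) + 3249)/((580 - 655) + 42308) = ((13/10 + 35/181) + 3249)/(-75 + 42308) = (2703/1810 + 3249)/42233 = (5883393/1810)*(1/42233) = 5883393/76441730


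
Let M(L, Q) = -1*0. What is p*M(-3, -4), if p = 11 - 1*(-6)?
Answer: 0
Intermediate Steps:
p = 17 (p = 11 + 6 = 17)
M(L, Q) = 0
p*M(-3, -4) = 17*0 = 0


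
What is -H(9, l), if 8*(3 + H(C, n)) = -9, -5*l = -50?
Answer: 33/8 ≈ 4.1250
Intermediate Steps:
l = 10 (l = -1/5*(-50) = 10)
H(C, n) = -33/8 (H(C, n) = -3 + (1/8)*(-9) = -3 - 9/8 = -33/8)
-H(9, l) = -1*(-33/8) = 33/8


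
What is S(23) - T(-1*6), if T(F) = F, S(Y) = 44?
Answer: 50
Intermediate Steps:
S(23) - T(-1*6) = 44 - (-1)*6 = 44 - 1*(-6) = 44 + 6 = 50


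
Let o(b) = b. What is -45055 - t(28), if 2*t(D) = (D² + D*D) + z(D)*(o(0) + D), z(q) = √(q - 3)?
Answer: -45909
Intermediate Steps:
z(q) = √(-3 + q)
t(D) = D² + D*√(-3 + D)/2 (t(D) = ((D² + D*D) + √(-3 + D)*(0 + D))/2 = ((D² + D²) + √(-3 + D)*D)/2 = (2*D² + D*√(-3 + D))/2 = D² + D*√(-3 + D)/2)
-45055 - t(28) = -45055 - 28*(√(-3 + 28) + 2*28)/2 = -45055 - 28*(√25 + 56)/2 = -45055 - 28*(5 + 56)/2 = -45055 - 28*61/2 = -45055 - 1*854 = -45055 - 854 = -45909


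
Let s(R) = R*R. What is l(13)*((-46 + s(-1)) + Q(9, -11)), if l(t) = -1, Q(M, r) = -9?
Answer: 54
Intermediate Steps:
s(R) = R**2
l(13)*((-46 + s(-1)) + Q(9, -11)) = -((-46 + (-1)**2) - 9) = -((-46 + 1) - 9) = -(-45 - 9) = -1*(-54) = 54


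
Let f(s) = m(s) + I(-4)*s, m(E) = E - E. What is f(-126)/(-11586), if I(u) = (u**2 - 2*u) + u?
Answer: 420/1931 ≈ 0.21750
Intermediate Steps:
m(E) = 0
I(u) = u**2 - u
f(s) = 20*s (f(s) = 0 + (-4*(-1 - 4))*s = 0 + (-4*(-5))*s = 0 + 20*s = 20*s)
f(-126)/(-11586) = (20*(-126))/(-11586) = -2520*(-1/11586) = 420/1931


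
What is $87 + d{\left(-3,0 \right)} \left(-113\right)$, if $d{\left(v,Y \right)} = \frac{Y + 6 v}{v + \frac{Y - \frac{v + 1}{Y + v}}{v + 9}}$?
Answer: $- \frac{7935}{14} \approx -566.79$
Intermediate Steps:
$d{\left(v,Y \right)} = \frac{Y + 6 v}{v + \frac{Y - \frac{1 + v}{Y + v}}{9 + v}}$
$87 + d{\left(-3,0 \right)} \left(-113\right) = 87 + \frac{6 \left(-3\right)^{3} + 9 \cdot 0^{2} + 54 \left(-3\right)^{2} - 3 \cdot 0^{2} + 7 \cdot 0 \left(-3\right)^{2} + 63 \cdot 0 \left(-3\right)}{-1 + 0^{2} + \left(-3\right)^{3} - -3 + 9 \left(-3\right)^{2} + 0 \left(-3\right)^{2} + 10 \cdot 0 \left(-3\right)} \left(-113\right) = 87 + \frac{6 \left(-27\right) + 9 \cdot 0 + 54 \cdot 9 - 0 + 7 \cdot 0 \cdot 9 + 0}{-1 + 0 - 27 + 3 + 9 \cdot 9 + 0 \cdot 9 + 0} \left(-113\right) = 87 + \frac{-162 + 0 + 486 + 0 + 0 + 0}{-1 + 0 - 27 + 3 + 81 + 0 + 0} \left(-113\right) = 87 + \frac{1}{56} \cdot 324 \left(-113\right) = 87 + \frac{81}{14} \left(-113\right) = 87 - \frac{9153}{14} = - \frac{7935}{14}$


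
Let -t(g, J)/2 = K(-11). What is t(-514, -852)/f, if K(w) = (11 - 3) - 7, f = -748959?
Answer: 2/748959 ≈ 2.6704e-6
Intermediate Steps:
K(w) = 1 (K(w) = 8 - 7 = 1)
t(g, J) = -2 (t(g, J) = -2*1 = -2)
t(-514, -852)/f = -2/(-748959) = -2*(-1/748959) = 2/748959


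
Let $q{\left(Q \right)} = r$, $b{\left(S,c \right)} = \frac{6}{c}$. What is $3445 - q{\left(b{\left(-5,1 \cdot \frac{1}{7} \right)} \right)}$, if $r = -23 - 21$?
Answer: $3489$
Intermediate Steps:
$r = -44$
$q{\left(Q \right)} = -44$
$3445 - q{\left(b{\left(-5,1 \cdot \frac{1}{7} \right)} \right)} = 3445 - -44 = 3445 + 44 = 3489$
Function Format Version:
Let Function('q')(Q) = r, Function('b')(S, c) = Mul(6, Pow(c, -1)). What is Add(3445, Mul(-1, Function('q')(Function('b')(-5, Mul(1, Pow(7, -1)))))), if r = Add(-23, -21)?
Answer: 3489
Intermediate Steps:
r = -44
Function('q')(Q) = -44
Add(3445, Mul(-1, Function('q')(Function('b')(-5, Mul(1, Pow(7, -1)))))) = Add(3445, Mul(-1, -44)) = Add(3445, 44) = 3489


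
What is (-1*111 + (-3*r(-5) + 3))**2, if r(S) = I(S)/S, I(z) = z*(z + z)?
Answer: 6084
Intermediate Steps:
I(z) = 2*z**2 (I(z) = z*(2*z) = 2*z**2)
r(S) = 2*S (r(S) = (2*S**2)/S = 2*S)
(-1*111 + (-3*r(-5) + 3))**2 = (-1*111 + (-6*(-5) + 3))**2 = (-111 + (-3*(-10) + 3))**2 = (-111 + (30 + 3))**2 = (-111 + 33)**2 = (-78)**2 = 6084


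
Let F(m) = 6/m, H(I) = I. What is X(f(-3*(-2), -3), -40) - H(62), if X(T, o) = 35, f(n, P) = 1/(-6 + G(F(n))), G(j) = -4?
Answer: -27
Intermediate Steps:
f(n, P) = -⅒ (f(n, P) = 1/(-6 - 4) = 1/(-10) = -⅒)
X(f(-3*(-2), -3), -40) - H(62) = 35 - 1*62 = 35 - 62 = -27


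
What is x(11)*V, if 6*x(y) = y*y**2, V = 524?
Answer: 348722/3 ≈ 1.1624e+5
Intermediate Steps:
x(y) = y**3/6 (x(y) = (y*y**2)/6 = y**3/6)
x(11)*V = ((1/6)*11**3)*524 = ((1/6)*1331)*524 = (1331/6)*524 = 348722/3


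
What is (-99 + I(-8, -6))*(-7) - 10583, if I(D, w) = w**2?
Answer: -10142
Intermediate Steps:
(-99 + I(-8, -6))*(-7) - 10583 = (-99 + (-6)**2)*(-7) - 10583 = (-99 + 36)*(-7) - 10583 = -63*(-7) - 10583 = 441 - 10583 = -10142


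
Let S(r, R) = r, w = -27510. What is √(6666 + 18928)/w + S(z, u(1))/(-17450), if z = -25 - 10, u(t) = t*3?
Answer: 7/3490 - √25594/27510 ≈ -0.0038097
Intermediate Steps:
u(t) = 3*t
z = -35
√(6666 + 18928)/w + S(z, u(1))/(-17450) = √(6666 + 18928)/(-27510) - 35/(-17450) = √25594*(-1/27510) - 35*(-1/17450) = -√25594/27510 + 7/3490 = 7/3490 - √25594/27510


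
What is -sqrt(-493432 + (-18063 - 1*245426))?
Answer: -I*sqrt(756921) ≈ -870.01*I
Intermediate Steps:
-sqrt(-493432 + (-18063 - 1*245426)) = -sqrt(-493432 + (-18063 - 245426)) = -sqrt(-493432 - 263489) = -sqrt(-756921) = -I*sqrt(756921)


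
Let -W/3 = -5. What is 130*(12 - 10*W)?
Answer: -17940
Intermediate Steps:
W = 15 (W = -3*(-5) = 15)
130*(12 - 10*W) = 130*(12 - 10*15) = 130*(12 - 150) = 130*(-138) = -17940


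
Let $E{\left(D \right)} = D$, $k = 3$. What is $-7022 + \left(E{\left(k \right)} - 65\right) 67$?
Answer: $-11176$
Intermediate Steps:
$-7022 + \left(E{\left(k \right)} - 65\right) 67 = -7022 + \left(3 - 65\right) 67 = -7022 - 4154 = -11176$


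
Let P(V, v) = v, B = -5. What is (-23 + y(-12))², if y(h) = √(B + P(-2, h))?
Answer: (23 - I*√17)² ≈ 512.0 - 189.66*I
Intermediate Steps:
y(h) = √(-5 + h)
(-23 + y(-12))² = (-23 + √(-5 - 12))² = (-23 + √(-17))² = (-23 + I*√17)²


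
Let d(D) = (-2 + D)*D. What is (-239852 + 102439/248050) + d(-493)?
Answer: 1037695589/248050 ≈ 4183.4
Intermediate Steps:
d(D) = D*(-2 + D)
(-239852 + 102439/248050) + d(-493) = (-239852 + 102439/248050) - 493*(-2 - 493) = (-239852 + 102439*(1/248050)) - 493*(-495) = (-239852 + 102439/248050) + 244035 = -59495186161/248050 + 244035 = 1037695589/248050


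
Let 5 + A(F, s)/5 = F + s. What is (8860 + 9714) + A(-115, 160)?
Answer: 18774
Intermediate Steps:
A(F, s) = -25 + 5*F + 5*s (A(F, s) = -25 + 5*(F + s) = -25 + (5*F + 5*s) = -25 + 5*F + 5*s)
(8860 + 9714) + A(-115, 160) = (8860 + 9714) + (-25 + 5*(-115) + 5*160) = 18574 + (-25 - 575 + 800) = 18574 + 200 = 18774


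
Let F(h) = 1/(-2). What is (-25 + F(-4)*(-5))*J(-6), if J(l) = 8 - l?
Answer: -315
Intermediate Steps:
F(h) = -1/2
(-25 + F(-4)*(-5))*J(-6) = (-25 - 1/2*(-5))*(8 - 1*(-6)) = (-25 + 5/2)*(8 + 6) = -45/2*14 = -315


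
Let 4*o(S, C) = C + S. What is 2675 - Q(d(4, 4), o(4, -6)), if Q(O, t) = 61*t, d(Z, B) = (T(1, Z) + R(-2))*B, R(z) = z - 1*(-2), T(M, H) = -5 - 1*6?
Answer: 5411/2 ≈ 2705.5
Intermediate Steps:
T(M, H) = -11 (T(M, H) = -5 - 6 = -11)
R(z) = 2 + z (R(z) = z + 2 = 2 + z)
o(S, C) = C/4 + S/4 (o(S, C) = (C + S)/4 = C/4 + S/4)
d(Z, B) = -11*B (d(Z, B) = (-11 + (2 - 2))*B = (-11 + 0)*B = -11*B)
2675 - Q(d(4, 4), o(4, -6)) = 2675 - 61*((1/4)*(-6) + (1/4)*4) = 2675 - 61*(-3/2 + 1) = 2675 - 61*(-1)/2 = 2675 - 1*(-61/2) = 2675 + 61/2 = 5411/2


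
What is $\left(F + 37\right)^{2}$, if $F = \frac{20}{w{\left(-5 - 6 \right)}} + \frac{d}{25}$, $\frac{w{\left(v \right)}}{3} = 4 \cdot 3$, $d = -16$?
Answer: $\frac{68989636}{50625} \approx 1362.8$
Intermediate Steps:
$w{\left(v \right)} = 36$ ($w{\left(v \right)} = 3 \cdot 4 \cdot 3 = 3 \cdot 12 = 36$)
$F = - \frac{19}{225}$ ($F = \frac{20}{36} - \frac{16}{25} = 20 \cdot \frac{1}{36} - \frac{16}{25} = \frac{5}{9} - \frac{16}{25} = - \frac{19}{225} \approx -0.084444$)
$\left(F + 37\right)^{2} = \left(- \frac{19}{225} + 37\right)^{2} = \left(\frac{8306}{225}\right)^{2} = \frac{68989636}{50625}$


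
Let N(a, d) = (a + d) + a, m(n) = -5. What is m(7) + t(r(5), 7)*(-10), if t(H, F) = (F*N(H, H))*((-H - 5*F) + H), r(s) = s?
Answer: 36745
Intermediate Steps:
N(a, d) = d + 2*a
t(H, F) = -15*H*F² (t(H, F) = (F*(H + 2*H))*((-H - 5*F) + H) = (F*(3*H))*(-5*F) = (3*F*H)*(-5*F) = -15*H*F²)
m(7) + t(r(5), 7)*(-10) = -5 - 15*5*7²*(-10) = -5 - 15*5*49*(-10) = -5 - 3675*(-10) = -5 + 36750 = 36745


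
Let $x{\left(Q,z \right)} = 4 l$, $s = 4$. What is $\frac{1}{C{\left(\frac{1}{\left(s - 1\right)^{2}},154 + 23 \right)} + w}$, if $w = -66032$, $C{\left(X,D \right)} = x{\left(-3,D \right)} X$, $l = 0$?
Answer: $- \frac{1}{66032} \approx -1.5144 \cdot 10^{-5}$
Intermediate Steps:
$x{\left(Q,z \right)} = 0$ ($x{\left(Q,z \right)} = 4 \cdot 0 = 0$)
$C{\left(X,D \right)} = 0$ ($C{\left(X,D \right)} = 0 X = 0$)
$\frac{1}{C{\left(\frac{1}{\left(s - 1\right)^{2}},154 + 23 \right)} + w} = \frac{1}{0 - 66032} = \frac{1}{-66032} = - \frac{1}{66032}$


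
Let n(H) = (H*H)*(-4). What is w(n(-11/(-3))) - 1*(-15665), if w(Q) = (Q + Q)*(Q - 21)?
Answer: 1920329/81 ≈ 23708.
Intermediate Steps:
n(H) = -4*H**2 (n(H) = H**2*(-4) = -4*H**2)
w(Q) = 2*Q*(-21 + Q) (w(Q) = (2*Q)*(-21 + Q) = 2*Q*(-21 + Q))
w(n(-11/(-3))) - 1*(-15665) = 2*(-4*(-11/(-3))**2)*(-21 - 4*(-11/(-3))**2) - 1*(-15665) = 2*(-4*(-11*(-1/3))**2)*(-21 - 4*(-11*(-1/3))**2) + 15665 = 2*(-4*(11/3)**2)*(-21 - 4*(11/3)**2) + 15665 = 2*(-4*121/9)*(-21 - 4*121/9) + 15665 = 2*(-484/9)*(-21 - 484/9) + 15665 = 2*(-484/9)*(-673/9) + 15665 = 651464/81 + 15665 = 1920329/81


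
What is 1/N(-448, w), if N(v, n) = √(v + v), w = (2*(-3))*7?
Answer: -I*√14/112 ≈ -0.033408*I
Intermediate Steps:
w = -42 (w = -6*7 = -42)
N(v, n) = √2*√v (N(v, n) = √(2*v) = √2*√v)
1/N(-448, w) = 1/(√2*√(-448)) = 1/(√2*(8*I*√7)) = 1/(8*I*√14) = -I*√14/112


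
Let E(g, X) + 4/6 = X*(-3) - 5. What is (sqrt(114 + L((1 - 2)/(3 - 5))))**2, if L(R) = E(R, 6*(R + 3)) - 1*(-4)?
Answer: 148/3 ≈ 49.333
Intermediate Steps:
E(g, X) = -17/3 - 3*X (E(g, X) = -2/3 + (X*(-3) - 5) = -2/3 + (-3*X - 5) = -2/3 + (-5 - 3*X) = -17/3 - 3*X)
L(R) = -167/3 - 18*R (L(R) = (-17/3 - 18*(R + 3)) - 1*(-4) = (-17/3 - 18*(3 + R)) + 4 = (-17/3 - 3*(18 + 6*R)) + 4 = (-17/3 + (-54 - 18*R)) + 4 = (-179/3 - 18*R) + 4 = -167/3 - 18*R)
(sqrt(114 + L((1 - 2)/(3 - 5))))**2 = (sqrt(114 + (-167/3 - 18*(1 - 2)/(3 - 5))))**2 = (sqrt(114 + (-167/3 - (-18)/(-2))))**2 = (sqrt(114 + (-167/3 - (-18)*(-1)/2)))**2 = (sqrt(114 + (-167/3 - 18*1/2)))**2 = (sqrt(114 + (-167/3 - 9)))**2 = (sqrt(114 - 194/3))**2 = (sqrt(148/3))**2 = (2*sqrt(111)/3)**2 = 148/3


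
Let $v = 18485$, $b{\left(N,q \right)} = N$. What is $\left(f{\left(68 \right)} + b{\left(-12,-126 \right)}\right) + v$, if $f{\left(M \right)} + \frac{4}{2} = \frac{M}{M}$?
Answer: $18472$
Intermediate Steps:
$f{\left(M \right)} = -1$ ($f{\left(M \right)} = -2 + \frac{M}{M} = -2 + 1 = -1$)
$\left(f{\left(68 \right)} + b{\left(-12,-126 \right)}\right) + v = \left(-1 - 12\right) + 18485 = -13 + 18485 = 18472$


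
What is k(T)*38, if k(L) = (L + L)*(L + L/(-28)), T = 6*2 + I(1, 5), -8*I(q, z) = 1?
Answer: 4629825/448 ≈ 10334.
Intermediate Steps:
I(q, z) = -⅛ (I(q, z) = -⅛*1 = -⅛)
T = 95/8 (T = 6*2 - ⅛ = 12 - ⅛ = 95/8 ≈ 11.875)
k(L) = 27*L²/14 (k(L) = (2*L)*(L + L*(-1/28)) = (2*L)*(L - L/28) = (2*L)*(27*L/28) = 27*L²/14)
k(T)*38 = (27*(95/8)²/14)*38 = ((27/14)*(9025/64))*38 = (243675/896)*38 = 4629825/448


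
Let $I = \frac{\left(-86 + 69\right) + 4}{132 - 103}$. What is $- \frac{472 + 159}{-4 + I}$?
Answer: $\frac{18299}{129} \approx 141.85$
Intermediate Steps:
$I = - \frac{13}{29}$ ($I = \frac{-17 + 4}{29} = \left(-13\right) \frac{1}{29} = - \frac{13}{29} \approx -0.44828$)
$- \frac{472 + 159}{-4 + I} = - \frac{472 + 159}{-4 - \frac{13}{29}} = - \frac{631}{- \frac{129}{29}} = - \frac{631 \left(-29\right)}{129} = \left(-1\right) \left(- \frac{18299}{129}\right) = \frac{18299}{129}$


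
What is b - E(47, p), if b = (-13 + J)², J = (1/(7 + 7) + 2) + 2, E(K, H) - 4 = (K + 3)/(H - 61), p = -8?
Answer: 1033829/13524 ≈ 76.444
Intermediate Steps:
E(K, H) = 4 + (3 + K)/(-61 + H) (E(K, H) = 4 + (K + 3)/(H - 61) = 4 + (3 + K)/(-61 + H))
J = 57/14 (J = (1/14 + 2) + 2 = 29/14 + 2 = 57/14 ≈ 4.0714)
b = 15625/196 (b = (-13 + 57/14)² = (-125/14)² = 15625/196 ≈ 79.719)
b - E(47, p) = 15625/196 - (-241 + 47 + 4*(-8))/(-61 - 8) = 15625/196 - (-241 + 47 - 32)/(-69) = 15625/196 - (-1)*(-226)/69 = 15625/196 - 1*226/69 = 15625/196 - 226/69 = 1033829/13524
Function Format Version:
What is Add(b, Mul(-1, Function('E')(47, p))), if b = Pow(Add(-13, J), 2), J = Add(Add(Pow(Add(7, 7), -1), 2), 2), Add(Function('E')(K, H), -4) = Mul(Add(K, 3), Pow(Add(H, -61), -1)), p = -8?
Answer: Rational(1033829, 13524) ≈ 76.444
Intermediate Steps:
Function('E')(K, H) = Add(4, Mul(Pow(Add(-61, H), -1), Add(3, K))) (Function('E')(K, H) = Add(4, Mul(Add(K, 3), Pow(Add(H, -61), -1))) = Add(4, Mul(Add(3, K), Pow(Add(-61, H), -1))) = Add(4, Mul(Pow(Add(-61, H), -1), Add(3, K))))
J = Rational(57, 14) (J = Add(Add(Pow(14, -1), 2), 2) = Add(Add(Rational(1, 14), 2), 2) = Add(Rational(29, 14), 2) = Rational(57, 14) ≈ 4.0714)
b = Rational(15625, 196) (b = Pow(Add(-13, Rational(57, 14)), 2) = Pow(Rational(-125, 14), 2) = Rational(15625, 196) ≈ 79.719)
Add(b, Mul(-1, Function('E')(47, p))) = Add(Rational(15625, 196), Mul(-1, Mul(Pow(Add(-61, -8), -1), Add(-241, 47, Mul(4, -8))))) = Add(Rational(15625, 196), Mul(-1, Mul(Pow(-69, -1), Add(-241, 47, -32)))) = Add(Rational(15625, 196), Mul(-1, Mul(Rational(-1, 69), -226))) = Add(Rational(15625, 196), Mul(-1, Rational(226, 69))) = Add(Rational(15625, 196), Rational(-226, 69)) = Rational(1033829, 13524)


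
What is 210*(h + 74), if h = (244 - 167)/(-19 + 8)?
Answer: 14070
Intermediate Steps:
h = -7 (h = 77/(-11) = 77*(-1/11) = -7)
210*(h + 74) = 210*(-7 + 74) = 210*67 = 14070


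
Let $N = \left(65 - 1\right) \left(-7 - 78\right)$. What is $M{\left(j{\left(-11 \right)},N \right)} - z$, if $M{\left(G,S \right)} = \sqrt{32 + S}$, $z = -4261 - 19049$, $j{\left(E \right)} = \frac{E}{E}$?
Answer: $23310 + 52 i \sqrt{2} \approx 23310.0 + 73.539 i$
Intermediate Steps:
$j{\left(E \right)} = 1$
$N = -5440$ ($N = 64 \left(-85\right) = -5440$)
$z = -23310$ ($z = -4261 - 19049 = -23310$)
$M{\left(j{\left(-11 \right)},N \right)} - z = \sqrt{32 - 5440} - -23310 = \sqrt{-5408} + 23310 = 52 i \sqrt{2} + 23310 = 23310 + 52 i \sqrt{2}$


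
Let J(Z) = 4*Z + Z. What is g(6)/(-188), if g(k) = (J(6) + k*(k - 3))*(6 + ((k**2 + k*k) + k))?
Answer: -1008/47 ≈ -21.447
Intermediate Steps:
J(Z) = 5*Z
g(k) = (30 + k*(-3 + k))*(6 + k + 2*k**2) (g(k) = (5*6 + k*(k - 3))*(6 + ((k**2 + k*k) + k)) = (30 + k*(-3 + k))*(6 + ((k**2 + k**2) + k)) = (30 + k*(-3 + k))*(6 + (2*k**2 + k)) = (30 + k*(-3 + k))*(6 + (k + 2*k**2)) = (30 + k*(-3 + k))*(6 + k + 2*k**2))
g(6)/(-188) = (180 - 5*6**3 + 2*6**4 + 12*6 + 63*6**2)/(-188) = (180 - 5*216 + 2*1296 + 72 + 63*36)*(-1/188) = (180 - 1080 + 2592 + 72 + 2268)*(-1/188) = 4032*(-1/188) = -1008/47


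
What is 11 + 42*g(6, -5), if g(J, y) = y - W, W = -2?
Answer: -115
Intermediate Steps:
g(J, y) = 2 + y (g(J, y) = y - 1*(-2) = y + 2 = 2 + y)
11 + 42*g(6, -5) = 11 + 42*(2 - 5) = 11 + 42*(-3) = 11 - 126 = -115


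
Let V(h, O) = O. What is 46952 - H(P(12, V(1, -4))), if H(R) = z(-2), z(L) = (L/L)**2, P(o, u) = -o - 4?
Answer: 46951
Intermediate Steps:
P(o, u) = -4 - o
z(L) = 1 (z(L) = 1**2 = 1)
H(R) = 1
46952 - H(P(12, V(1, -4))) = 46952 - 1*1 = 46952 - 1 = 46951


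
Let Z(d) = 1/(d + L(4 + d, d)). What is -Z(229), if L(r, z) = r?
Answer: -1/462 ≈ -0.0021645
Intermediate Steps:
Z(d) = 1/(4 + 2*d) (Z(d) = 1/(d + (4 + d)) = 1/(4 + 2*d))
-Z(229) = -1/(2*(2 + 229)) = -1/(2*231) = -1*1/462 = -1/462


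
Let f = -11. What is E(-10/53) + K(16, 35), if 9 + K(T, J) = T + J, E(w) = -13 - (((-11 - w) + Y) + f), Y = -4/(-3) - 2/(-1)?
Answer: 7549/159 ≈ 47.478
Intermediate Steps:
Y = 10/3 (Y = -4*(-1/3) - 2*(-1) = 4/3 + 2 = 10/3 ≈ 3.3333)
E(w) = 17/3 + w (E(w) = -13 - (((-11 - w) + 10/3) - 11) = -13 - ((-23/3 - w) - 11) = -13 - (-56/3 - w) = -13 + (56/3 + w) = 17/3 + w)
K(T, J) = -9 + J + T (K(T, J) = -9 + (T + J) = -9 + (J + T) = -9 + J + T)
E(-10/53) + K(16, 35) = (17/3 - 10/53) + (-9 + 35 + 16) = (17/3 - 10*1/53) + 42 = (17/3 - 10/53) + 42 = 871/159 + 42 = 7549/159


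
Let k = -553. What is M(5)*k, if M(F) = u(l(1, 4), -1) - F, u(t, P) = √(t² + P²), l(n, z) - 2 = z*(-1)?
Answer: 2765 - 553*√5 ≈ 1528.5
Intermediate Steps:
l(n, z) = 2 - z (l(n, z) = 2 + z*(-1) = 2 - z)
u(t, P) = √(P² + t²)
M(F) = √5 - F (M(F) = √((-1)² + (2 - 1*4)²) - F = √(1 + (2 - 4)²) - F = √(1 + (-2)²) - F = √(1 + 4) - F = √5 - F)
M(5)*k = (√5 - 1*5)*(-553) = (√5 - 5)*(-553) = (-5 + √5)*(-553) = 2765 - 553*√5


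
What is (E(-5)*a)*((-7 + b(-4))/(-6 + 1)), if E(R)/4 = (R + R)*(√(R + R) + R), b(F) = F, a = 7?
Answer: 3080 - 616*I*√10 ≈ 3080.0 - 1948.0*I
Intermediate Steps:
E(R) = 8*R*(R + √2*√R) (E(R) = 4*((R + R)*(√(R + R) + R)) = 4*((2*R)*(√(2*R) + R)) = 4*((2*R)*(√2*√R + R)) = 4*((2*R)*(R + √2*√R)) = 4*(2*R*(R + √2*√R)) = 8*R*(R + √2*√R))
(E(-5)*a)*((-7 + b(-4))/(-6 + 1)) = ((8*(-5)² + 8*√2*(-5)^(3/2))*7)*((-7 - 4)/(-6 + 1)) = ((8*25 + 8*√2*(-5*I*√5))*7)*(-11/(-5)) = ((200 - 40*I*√10)*7)*(-11*(-⅕)) = (1400 - 280*I*√10)*(11/5) = 3080 - 616*I*√10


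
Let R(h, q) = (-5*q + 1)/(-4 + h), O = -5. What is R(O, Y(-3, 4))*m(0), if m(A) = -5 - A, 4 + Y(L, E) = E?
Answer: 5/9 ≈ 0.55556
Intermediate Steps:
Y(L, E) = -4 + E
R(h, q) = (1 - 5*q)/(-4 + h)
R(O, Y(-3, 4))*m(0) = ((1 - 5*(-4 + 4))/(-4 - 5))*(-5 - 1*0) = ((1 - 5*0)/(-9))*(-5 + 0) = -(1 + 0)/9*(-5) = -1/9*1*(-5) = -1/9*(-5) = 5/9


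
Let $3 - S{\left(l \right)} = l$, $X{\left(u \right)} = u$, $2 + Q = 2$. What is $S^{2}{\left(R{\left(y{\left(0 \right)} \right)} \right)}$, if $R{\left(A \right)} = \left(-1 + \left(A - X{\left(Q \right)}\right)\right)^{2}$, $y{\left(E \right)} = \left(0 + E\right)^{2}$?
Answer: $4$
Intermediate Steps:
$Q = 0$ ($Q = -2 + 2 = 0$)
$y{\left(E \right)} = E^{2}$
$R{\left(A \right)} = \left(-1 + A\right)^{2}$ ($R{\left(A \right)} = \left(-1 + \left(A - 0\right)\right)^{2} = \left(-1 + \left(A + 0\right)\right)^{2} = \left(-1 + A\right)^{2}$)
$S{\left(l \right)} = 3 - l$
$S^{2}{\left(R{\left(y{\left(0 \right)} \right)} \right)} = \left(3 - \left(1 - 0^{2}\right)^{2}\right)^{2} = \left(3 - \left(1 - 0\right)^{2}\right)^{2} = \left(3 - \left(1 + 0\right)^{2}\right)^{2} = \left(3 - 1^{2}\right)^{2} = \left(3 - 1\right)^{2} = 2^{2} = 4$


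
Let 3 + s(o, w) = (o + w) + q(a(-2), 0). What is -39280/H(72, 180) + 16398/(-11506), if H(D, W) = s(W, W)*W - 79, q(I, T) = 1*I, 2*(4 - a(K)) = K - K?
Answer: -758101139/373375453 ≈ -2.0304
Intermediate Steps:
a(K) = 4 (a(K) = 4 - (K - K)/2 = 4 - ½*0 = 4 + 0 = 4)
q(I, T) = I
s(o, w) = 1 + o + w (s(o, w) = -3 + ((o + w) + 4) = -3 + (4 + o + w) = 1 + o + w)
H(D, W) = -79 + W*(1 + 2*W) (H(D, W) = (1 + W + W)*W - 79 = (1 + 2*W)*W - 79 = W*(1 + 2*W) - 79 = -79 + W*(1 + 2*W))
-39280/H(72, 180) + 16398/(-11506) = -39280/(-79 + 180*(1 + 2*180)) + 16398/(-11506) = -39280/(-79 + 180*(1 + 360)) + 16398*(-1/11506) = -39280/(-79 + 180*361) - 8199/5753 = -39280/(-79 + 64980) - 8199/5753 = -39280/64901 - 8199/5753 = -758101139/373375453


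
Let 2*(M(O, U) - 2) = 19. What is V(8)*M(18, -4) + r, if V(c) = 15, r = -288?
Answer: -231/2 ≈ -115.50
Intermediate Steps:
M(O, U) = 23/2 (M(O, U) = 2 + (½)*19 = 2 + 19/2 = 23/2)
V(8)*M(18, -4) + r = 15*(23/2) - 288 = 345/2 - 288 = -231/2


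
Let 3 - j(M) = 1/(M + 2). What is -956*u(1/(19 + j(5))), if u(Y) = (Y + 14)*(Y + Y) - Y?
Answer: -27738340/23409 ≈ -1184.9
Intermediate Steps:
j(M) = 3 - 1/(2 + M) (j(M) = 3 - 1/(M + 2) = 3 - 1/(2 + M))
u(Y) = -Y + 2*Y*(14 + Y) (u(Y) = (14 + Y)*(2*Y) - Y = 2*Y*(14 + Y) - Y = -Y + 2*Y*(14 + Y))
-956*u(1/(19 + j(5))) = -956*(27 + 2/(19 + (5 + 3*5)/(2 + 5)))/(19 + (5 + 3*5)/(2 + 5)) = -956*(27 + 2/(19 + (5 + 15)/7))/(19 + (5 + 15)/7) = -956*(27 + 2/(19 + (⅐)*20))/(19 + (⅐)*20) = -956*(27 + 2/(19 + 20/7))/(19 + 20/7) = -956*(27 + 2/(153/7))/153/7 = -6692*(27 + 2*(7/153))/153 = -6692*(27 + 14/153)/153 = -6692*4145/(153*153) = -956*29015/23409 = -27738340/23409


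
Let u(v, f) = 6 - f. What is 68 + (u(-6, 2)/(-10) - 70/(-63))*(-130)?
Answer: -220/9 ≈ -24.444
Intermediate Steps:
68 + (u(-6, 2)/(-10) - 70/(-63))*(-130) = 68 + ((6 - 1*2)/(-10) - 70/(-63))*(-130) = 68 + ((6 - 2)*(-⅒) - 70*(-1/63))*(-130) = 68 + (4*(-⅒) + 10/9)*(-130) = 68 + (-⅖ + 10/9)*(-130) = 68 + (32/45)*(-130) = 68 - 832/9 = -220/9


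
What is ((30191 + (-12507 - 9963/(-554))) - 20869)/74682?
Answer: -1754527/41373828 ≈ -0.042407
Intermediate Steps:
((30191 + (-12507 - 9963/(-554))) - 20869)/74682 = ((30191 + (-12507 - 9963*(-1/554))) - 20869)*(1/74682) = ((30191 + (-12507 + 9963/554)) - 20869)*(1/74682) = ((30191 - 6918915/554) - 20869)*(1/74682) = (9806899/554 - 20869)*(1/74682) = -1754527/554*1/74682 = -1754527/41373828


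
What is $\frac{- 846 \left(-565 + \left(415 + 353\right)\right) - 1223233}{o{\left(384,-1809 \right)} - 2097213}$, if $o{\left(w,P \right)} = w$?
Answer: $\frac{1394971}{2096829} \approx 0.66528$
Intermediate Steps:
$\frac{- 846 \left(-565 + \left(415 + 353\right)\right) - 1223233}{o{\left(384,-1809 \right)} - 2097213} = \frac{- 846 \left(-565 + \left(415 + 353\right)\right) - 1223233}{384 - 2097213} = \frac{- 846 \left(-565 + 768\right) - 1223233}{-2096829} = \left(\left(-846\right) 203 - 1223233\right) \left(- \frac{1}{2096829}\right) = \left(-171738 - 1223233\right) \left(- \frac{1}{2096829}\right) = \left(-1394971\right) \left(- \frac{1}{2096829}\right) = \frac{1394971}{2096829}$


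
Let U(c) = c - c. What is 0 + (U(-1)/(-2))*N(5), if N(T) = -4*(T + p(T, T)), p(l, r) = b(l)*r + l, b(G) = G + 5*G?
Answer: 0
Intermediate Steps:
b(G) = 6*G
p(l, r) = l + 6*l*r (p(l, r) = (6*l)*r + l = 6*l*r + l = l + 6*l*r)
N(T) = -4*T - 4*T*(1 + 6*T) (N(T) = -4*(T + T*(1 + 6*T)) = -4*T - 4*T*(1 + 6*T))
U(c) = 0
0 + (U(-1)/(-2))*N(5) = 0 + (0/(-2))*(8*5*(-1 - 3*5)) = 0 + (0*(-1/2))*(8*5*(-1 - 15)) = 0 + 0*(8*5*(-16)) = 0 + 0*(-640) = 0 + 0 = 0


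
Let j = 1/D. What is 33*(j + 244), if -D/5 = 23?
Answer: 925947/115 ≈ 8051.7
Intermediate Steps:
D = -115 (D = -5*23 = -115)
j = -1/115 (j = 1/(-115) = -1/115 ≈ -0.0086956)
33*(j + 244) = 33*(-1/115 + 244) = 33*(28059/115) = 925947/115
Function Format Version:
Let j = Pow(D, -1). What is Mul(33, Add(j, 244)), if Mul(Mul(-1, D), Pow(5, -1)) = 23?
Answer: Rational(925947, 115) ≈ 8051.7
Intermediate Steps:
D = -115 (D = Mul(-5, 23) = -115)
j = Rational(-1, 115) (j = Pow(-115, -1) = Rational(-1, 115) ≈ -0.0086956)
Mul(33, Add(j, 244)) = Mul(33, Add(Rational(-1, 115), 244)) = Mul(33, Rational(28059, 115)) = Rational(925947, 115)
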